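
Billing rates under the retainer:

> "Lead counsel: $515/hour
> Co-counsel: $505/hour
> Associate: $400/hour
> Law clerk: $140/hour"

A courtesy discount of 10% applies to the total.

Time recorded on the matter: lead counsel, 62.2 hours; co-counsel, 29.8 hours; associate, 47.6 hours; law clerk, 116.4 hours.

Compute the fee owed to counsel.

$74,176.20

Lead counsel: 62.2 × $515 = $32,033.00
Co-counsel: 29.8 × $505 = $15,049.00
Associate: 47.6 × $400 = $19,040.00
Law clerk: 116.4 × $140 = $16,296.00
Subtotal: $82,418.00
Less 10% discount: −$8,241.80
Total: $82,418.00 − $8,241.80 = $74,176.20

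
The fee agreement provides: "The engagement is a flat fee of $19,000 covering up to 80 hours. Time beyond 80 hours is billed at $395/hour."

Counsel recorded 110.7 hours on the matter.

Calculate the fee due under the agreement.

$31,126.50

Flat fee: $19,000.00
Excess hours: 110.7 − 80 = 30.7
Overrun: 30.7 × $395 = $12,126.50
Total: $19,000.00 + $12,126.50 = $31,126.50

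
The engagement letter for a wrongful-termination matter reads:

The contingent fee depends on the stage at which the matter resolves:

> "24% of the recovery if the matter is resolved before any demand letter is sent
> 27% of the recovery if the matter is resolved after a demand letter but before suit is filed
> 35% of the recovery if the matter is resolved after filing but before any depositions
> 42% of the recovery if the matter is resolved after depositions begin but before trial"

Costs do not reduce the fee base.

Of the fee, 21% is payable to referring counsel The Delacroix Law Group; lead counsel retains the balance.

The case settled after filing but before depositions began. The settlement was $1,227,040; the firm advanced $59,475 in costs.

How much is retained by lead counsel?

Fee base is the gross recovery, $1,227,040; costs are reimbursed separately.
The matter settled after filing but before depositions began, so the 35% rate applies.
$1,227,040 × 35% = $429,464.00
Referral share: 21% of $429,464.00 = $90,187.44; lead counsel retains $429,464.00 − $90,187.44 = $339,276.56.

$339,276.56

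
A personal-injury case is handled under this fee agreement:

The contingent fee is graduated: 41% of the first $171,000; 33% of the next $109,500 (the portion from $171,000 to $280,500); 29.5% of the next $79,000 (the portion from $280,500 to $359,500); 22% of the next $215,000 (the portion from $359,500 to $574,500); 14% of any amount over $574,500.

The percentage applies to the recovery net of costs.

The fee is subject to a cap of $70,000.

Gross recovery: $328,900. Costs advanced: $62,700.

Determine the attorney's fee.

Fee base (net of costs): $328,900 − $62,700 = $266,200
First $171,000 at 41% = $70,110.00
Remaining $95,200 at 33% = $31,416.00
Fee: $70,110.00 + $31,416.00 = $101,526.00
$101,526.00 exceeds the $70,000 cap, so the fee is capped at $70,000.00.

$70,000.00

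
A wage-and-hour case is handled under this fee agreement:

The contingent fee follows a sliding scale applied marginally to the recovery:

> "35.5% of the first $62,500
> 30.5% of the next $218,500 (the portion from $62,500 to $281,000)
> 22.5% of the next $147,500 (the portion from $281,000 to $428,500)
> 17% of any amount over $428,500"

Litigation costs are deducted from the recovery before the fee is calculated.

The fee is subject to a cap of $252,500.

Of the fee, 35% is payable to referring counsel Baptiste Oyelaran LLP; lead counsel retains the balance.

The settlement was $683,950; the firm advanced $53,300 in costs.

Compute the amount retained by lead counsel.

Fee base (net of costs): $683,950 − $53,300 = $630,650
First $62,500 at 35.5% = $22,187.50
Next $218,500 at 30.5% = $66,642.50
Next $147,500 at 22.5% = $33,187.50
Remaining $202,150 at 17% = $34,365.50
Fee: $22,187.50 + $66,642.50 + $33,187.50 + $34,365.50 = $156,383.00
$156,383.00 is under the $252,500 cap.
Referral share: 35% of $156,383.00 = $54,734.05; lead counsel retains $156,383.00 − $54,734.05 = $101,648.95.

$101,648.95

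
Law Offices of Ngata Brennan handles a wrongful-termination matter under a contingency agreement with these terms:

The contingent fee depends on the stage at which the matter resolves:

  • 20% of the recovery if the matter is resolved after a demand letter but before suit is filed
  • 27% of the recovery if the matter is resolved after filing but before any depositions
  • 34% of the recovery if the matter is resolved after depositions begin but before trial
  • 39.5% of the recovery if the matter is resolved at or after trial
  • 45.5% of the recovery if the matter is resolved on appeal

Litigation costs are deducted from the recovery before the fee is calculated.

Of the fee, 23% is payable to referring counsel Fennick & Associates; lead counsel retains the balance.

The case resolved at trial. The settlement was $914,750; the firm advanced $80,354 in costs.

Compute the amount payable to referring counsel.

$75,804.88

Fee base (net of costs): $914,750 − $80,354 = $834,396
The matter resolved at trial, so the 39.5% rate applies.
$834,396 × 39.5% = $329,586.42
Referral share: 23% of $329,586.42 = $75,804.88; lead counsel retains $329,586.42 − $75,804.88 = $253,781.54.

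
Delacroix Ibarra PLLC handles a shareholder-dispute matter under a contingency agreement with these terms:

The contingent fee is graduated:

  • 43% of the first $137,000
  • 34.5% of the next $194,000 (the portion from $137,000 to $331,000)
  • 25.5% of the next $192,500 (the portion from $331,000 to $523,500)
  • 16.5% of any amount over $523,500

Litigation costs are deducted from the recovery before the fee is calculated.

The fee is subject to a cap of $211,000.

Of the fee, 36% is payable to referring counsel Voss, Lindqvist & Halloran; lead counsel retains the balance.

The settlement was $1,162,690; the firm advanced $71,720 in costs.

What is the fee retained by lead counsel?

$135,040.00

Fee base (net of costs): $1,162,690 − $71,720 = $1,090,970
First $137,000 at 43% = $58,910.00
Next $194,000 at 34.5% = $66,930.00
Next $192,500 at 25.5% = $49,087.50
Remaining $567,470 at 16.5% = $93,632.55
Fee: $58,910.00 + $66,930.00 + $49,087.50 + $93,632.55 = $268,560.05
$268,560.05 exceeds the $211,000 cap, so the fee is capped at $211,000.00.
Referral share: 36% of $211,000.00 = $75,960.00; lead counsel retains $211,000.00 − $75,960.00 = $135,040.00.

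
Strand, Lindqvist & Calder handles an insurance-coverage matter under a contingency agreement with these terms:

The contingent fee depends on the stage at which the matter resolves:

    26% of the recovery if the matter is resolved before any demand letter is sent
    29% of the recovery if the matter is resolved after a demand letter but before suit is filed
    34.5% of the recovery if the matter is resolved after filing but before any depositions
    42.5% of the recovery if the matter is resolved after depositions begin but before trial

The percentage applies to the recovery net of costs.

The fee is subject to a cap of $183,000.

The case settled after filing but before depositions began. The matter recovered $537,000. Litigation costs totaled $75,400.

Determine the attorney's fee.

Fee base (net of costs): $537,000 − $75,400 = $461,600
The matter settled after filing but before depositions began, so the 34.5% rate applies.
$461,600 × 34.5% = $159,252.00
$159,252.00 is under the $183,000 cap.

$159,252.00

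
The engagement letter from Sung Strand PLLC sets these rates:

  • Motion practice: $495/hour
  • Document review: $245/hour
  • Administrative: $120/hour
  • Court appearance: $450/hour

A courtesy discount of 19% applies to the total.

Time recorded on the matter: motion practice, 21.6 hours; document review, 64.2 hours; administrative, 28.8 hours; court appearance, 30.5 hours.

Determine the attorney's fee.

Motion practice: 21.6 × $495 = $10,692.00
Document review: 64.2 × $245 = $15,729.00
Administrative: 28.8 × $120 = $3,456.00
Court appearance: 30.5 × $450 = $13,725.00
Subtotal: $43,602.00
Less 19% discount: −$8,284.38
Total: $43,602.00 − $8,284.38 = $35,317.62

$35,317.62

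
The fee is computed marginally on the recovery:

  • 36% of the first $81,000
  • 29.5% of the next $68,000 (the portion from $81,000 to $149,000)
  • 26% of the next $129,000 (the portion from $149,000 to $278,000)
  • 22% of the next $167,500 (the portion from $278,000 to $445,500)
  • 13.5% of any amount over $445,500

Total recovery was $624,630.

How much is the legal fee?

First $81,000 at 36% = $29,160.00
Next $68,000 at 29.5% = $20,060.00
Next $129,000 at 26% = $33,540.00
Next $167,500 at 22% = $36,850.00
Remaining $179,130 at 13.5% = $24,182.55
Fee: $29,160.00 + $20,060.00 + $33,540.00 + $36,850.00 + $24,182.55 = $143,792.55

$143,792.55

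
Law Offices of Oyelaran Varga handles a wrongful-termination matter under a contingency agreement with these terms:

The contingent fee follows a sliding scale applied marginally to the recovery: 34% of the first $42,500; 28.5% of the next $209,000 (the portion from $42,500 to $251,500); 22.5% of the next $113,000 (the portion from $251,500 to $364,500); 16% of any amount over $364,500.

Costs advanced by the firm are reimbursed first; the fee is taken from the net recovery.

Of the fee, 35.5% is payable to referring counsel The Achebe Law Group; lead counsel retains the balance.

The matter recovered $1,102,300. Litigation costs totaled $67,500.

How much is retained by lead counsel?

Fee base (net of costs): $1,102,300 − $67,500 = $1,034,800
First $42,500 at 34% = $14,450.00
Next $209,000 at 28.5% = $59,565.00
Next $113,000 at 22.5% = $25,425.00
Remaining $670,300 at 16% = $107,248.00
Fee: $14,450.00 + $59,565.00 + $25,425.00 + $107,248.00 = $206,688.00
Referral share: 35.5% of $206,688.00 = $73,374.24; lead counsel retains $206,688.00 − $73,374.24 = $133,313.76.

$133,313.76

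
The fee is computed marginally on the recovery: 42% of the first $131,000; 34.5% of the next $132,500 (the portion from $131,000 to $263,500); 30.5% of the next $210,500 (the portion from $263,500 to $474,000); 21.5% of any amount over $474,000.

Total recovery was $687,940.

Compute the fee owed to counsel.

$210,932.10

First $131,000 at 42% = $55,020.00
Next $132,500 at 34.5% = $45,712.50
Next $210,500 at 30.5% = $64,202.50
Remaining $213,940 at 21.5% = $45,997.10
Fee: $55,020.00 + $45,712.50 + $64,202.50 + $45,997.10 = $210,932.10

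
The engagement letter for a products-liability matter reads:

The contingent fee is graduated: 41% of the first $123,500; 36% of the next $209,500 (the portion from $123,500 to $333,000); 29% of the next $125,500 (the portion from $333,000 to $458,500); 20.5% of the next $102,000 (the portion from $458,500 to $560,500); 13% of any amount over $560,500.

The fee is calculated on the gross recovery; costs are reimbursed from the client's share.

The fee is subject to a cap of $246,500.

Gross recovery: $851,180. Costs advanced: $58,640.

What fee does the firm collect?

$221,148.40

Fee base is the gross recovery, $851,180; costs are reimbursed separately.
First $123,500 at 41% = $50,635.00
Next $209,500 at 36% = $75,420.00
Next $125,500 at 29% = $36,395.00
Next $102,000 at 20.5% = $20,910.00
Remaining $290,680 at 13% = $37,788.40
Fee: $50,635.00 + $75,420.00 + $36,395.00 + $20,910.00 + $37,788.40 = $221,148.40
$221,148.40 is under the $246,500 cap.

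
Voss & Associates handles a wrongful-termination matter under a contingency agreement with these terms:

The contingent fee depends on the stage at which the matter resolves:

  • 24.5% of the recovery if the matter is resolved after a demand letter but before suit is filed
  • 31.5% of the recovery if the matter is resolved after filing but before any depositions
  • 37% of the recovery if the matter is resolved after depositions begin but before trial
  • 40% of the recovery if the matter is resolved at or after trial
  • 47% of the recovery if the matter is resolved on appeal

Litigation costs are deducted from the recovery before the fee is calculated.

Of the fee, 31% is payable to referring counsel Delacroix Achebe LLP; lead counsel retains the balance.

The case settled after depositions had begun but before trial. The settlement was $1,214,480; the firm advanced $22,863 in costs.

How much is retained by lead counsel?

$304,219.82

Fee base (net of costs): $1,214,480 − $22,863 = $1,191,617
The matter settled after depositions had begun but before trial, so the 37% rate applies.
$1,191,617 × 37% = $440,898.29
Referral share: 31% of $440,898.29 = $136,678.47; lead counsel retains $440,898.29 − $136,678.47 = $304,219.82.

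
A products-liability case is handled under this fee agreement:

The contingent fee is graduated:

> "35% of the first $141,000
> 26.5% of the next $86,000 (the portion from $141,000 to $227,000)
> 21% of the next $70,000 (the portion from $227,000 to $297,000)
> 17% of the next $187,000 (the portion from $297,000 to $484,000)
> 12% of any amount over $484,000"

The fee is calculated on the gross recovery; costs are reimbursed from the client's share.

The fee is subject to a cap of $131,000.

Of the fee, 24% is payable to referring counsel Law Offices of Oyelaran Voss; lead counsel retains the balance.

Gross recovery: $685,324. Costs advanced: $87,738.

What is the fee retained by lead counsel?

Fee base is the gross recovery, $685,324; costs are reimbursed separately.
First $141,000 at 35% = $49,350.00
Next $86,000 at 26.5% = $22,790.00
Next $70,000 at 21% = $14,700.00
Next $187,000 at 17% = $31,790.00
Remaining $201,324 at 12% = $24,158.88
Fee: $49,350.00 + $22,790.00 + $14,700.00 + $31,790.00 + $24,158.88 = $142,788.88
$142,788.88 exceeds the $131,000 cap, so the fee is capped at $131,000.00.
Referral share: 24% of $131,000.00 = $31,440.00; lead counsel retains $131,000.00 − $31,440.00 = $99,560.00.

$99,560.00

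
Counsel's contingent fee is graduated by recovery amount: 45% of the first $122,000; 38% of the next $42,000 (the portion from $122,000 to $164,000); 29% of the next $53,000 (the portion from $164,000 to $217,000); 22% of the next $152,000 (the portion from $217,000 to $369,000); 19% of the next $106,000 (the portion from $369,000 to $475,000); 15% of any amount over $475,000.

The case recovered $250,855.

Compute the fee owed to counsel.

First $122,000 at 45% = $54,900.00
Next $42,000 at 38% = $15,960.00
Next $53,000 at 29% = $15,370.00
Remaining $33,855 at 22% = $7,448.10
Fee: $54,900.00 + $15,960.00 + $15,370.00 + $7,448.10 = $93,678.10

$93,678.10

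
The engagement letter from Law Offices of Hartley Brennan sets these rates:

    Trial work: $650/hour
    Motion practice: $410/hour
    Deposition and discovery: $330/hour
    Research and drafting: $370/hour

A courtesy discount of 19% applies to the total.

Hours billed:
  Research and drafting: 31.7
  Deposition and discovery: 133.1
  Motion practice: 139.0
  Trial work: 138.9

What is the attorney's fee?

Trial work: 138.9 × $650 = $90,285.00
Motion practice: 139.0 × $410 = $56,990.00
Deposition and discovery: 133.1 × $330 = $43,923.00
Research and drafting: 31.7 × $370 = $11,729.00
Subtotal: $202,927.00
Less 19% discount: −$38,556.13
Total: $202,927.00 − $38,556.13 = $164,370.87

$164,370.87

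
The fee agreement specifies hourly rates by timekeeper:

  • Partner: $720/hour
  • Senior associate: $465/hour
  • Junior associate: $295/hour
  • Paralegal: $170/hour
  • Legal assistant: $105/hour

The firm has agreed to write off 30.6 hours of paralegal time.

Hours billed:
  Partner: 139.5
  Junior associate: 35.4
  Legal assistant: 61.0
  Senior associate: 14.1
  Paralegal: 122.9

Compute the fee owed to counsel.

$139,535.50

Partner: 139.5 × $720 = $100,440.00
Senior associate: 14.1 × $465 = $6,556.50
Junior associate: 35.4 × $295 = $10,443.00
Paralegal: 122.9 × $170 = $20,893.00
Legal assistant: 61.0 × $105 = $6,405.00
Subtotal: $144,737.50
Write-off: 30.6 × $170 = $5,202.00
Total: $144,737.50 − $5,202.00 = $139,535.50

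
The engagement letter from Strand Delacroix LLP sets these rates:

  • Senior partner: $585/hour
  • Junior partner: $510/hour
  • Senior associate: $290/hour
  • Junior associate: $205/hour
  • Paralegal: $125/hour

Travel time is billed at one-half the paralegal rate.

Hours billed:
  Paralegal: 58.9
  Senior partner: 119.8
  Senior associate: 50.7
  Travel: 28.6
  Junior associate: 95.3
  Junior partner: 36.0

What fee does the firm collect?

Senior partner: 119.8 × $585 = $70,083.00
Junior partner: 36.0 × $510 = $18,360.00
Senior associate: 50.7 × $290 = $14,703.00
Junior associate: 95.3 × $205 = $19,536.50
Paralegal: 58.9 × $125 = $7,362.50
Subtotal: $70,083.00 + $18,360.00 + $14,703.00 + $19,536.50 + $7,362.50 = $130,045.00
Travel: 28.6 × ($125 ÷ 2) = 28.6 × $62.50 = $1,787.50
Total: $130,045.00 + $1,787.50 = $131,832.50

$131,832.50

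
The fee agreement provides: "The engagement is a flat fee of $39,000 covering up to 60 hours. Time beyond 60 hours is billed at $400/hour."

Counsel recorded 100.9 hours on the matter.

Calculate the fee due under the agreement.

$55,360.00

Flat fee: $39,000.00
Excess hours: 100.9 − 60 = 40.9
Overrun: 40.9 × $400 = $16,360.00
Total: $39,000.00 + $16,360.00 = $55,360.00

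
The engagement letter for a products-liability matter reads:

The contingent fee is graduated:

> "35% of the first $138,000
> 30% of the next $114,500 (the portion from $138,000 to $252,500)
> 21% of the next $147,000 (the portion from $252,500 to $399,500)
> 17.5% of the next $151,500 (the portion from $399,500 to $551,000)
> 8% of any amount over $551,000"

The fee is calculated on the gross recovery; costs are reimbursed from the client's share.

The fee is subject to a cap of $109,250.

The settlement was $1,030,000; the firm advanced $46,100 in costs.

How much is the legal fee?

Fee base is the gross recovery, $1,030,000; costs are reimbursed separately.
First $138,000 at 35% = $48,300.00
Next $114,500 at 30% = $34,350.00
Next $147,000 at 21% = $30,870.00
Next $151,500 at 17.5% = $26,512.50
Remaining $479,000 at 8% = $38,320.00
Fee: $48,300.00 + $34,350.00 + $30,870.00 + $26,512.50 + $38,320.00 = $178,352.50
$178,352.50 exceeds the $109,250 cap, so the fee is capped at $109,250.00.

$109,250.00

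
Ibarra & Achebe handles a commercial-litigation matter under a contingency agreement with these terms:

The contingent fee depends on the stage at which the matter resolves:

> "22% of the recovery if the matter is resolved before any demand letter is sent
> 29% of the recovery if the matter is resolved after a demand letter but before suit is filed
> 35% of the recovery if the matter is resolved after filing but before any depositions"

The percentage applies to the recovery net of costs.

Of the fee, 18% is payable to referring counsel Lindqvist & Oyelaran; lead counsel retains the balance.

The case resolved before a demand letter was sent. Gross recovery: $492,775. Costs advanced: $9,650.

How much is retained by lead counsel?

Fee base (net of costs): $492,775 − $9,650 = $483,125
The matter resolved before a demand letter was sent, so the 22% rate applies.
$483,125 × 22% = $106,287.50
Referral share: 18% of $106,287.50 = $19,131.75; lead counsel retains $106,287.50 − $19,131.75 = $87,155.75.

$87,155.75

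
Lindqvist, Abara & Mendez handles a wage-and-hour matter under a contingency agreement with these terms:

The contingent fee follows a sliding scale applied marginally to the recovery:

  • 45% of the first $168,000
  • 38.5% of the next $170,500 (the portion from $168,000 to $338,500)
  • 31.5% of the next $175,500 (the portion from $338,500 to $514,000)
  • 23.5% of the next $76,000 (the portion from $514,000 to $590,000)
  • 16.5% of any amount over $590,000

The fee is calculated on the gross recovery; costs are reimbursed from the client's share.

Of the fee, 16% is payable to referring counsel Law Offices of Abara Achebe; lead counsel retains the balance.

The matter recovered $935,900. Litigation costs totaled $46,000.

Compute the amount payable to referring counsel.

Fee base is the gross recovery, $935,900; costs are reimbursed separately.
First $168,000 at 45% = $75,600.00
Next $170,500 at 38.5% = $65,642.50
Next $175,500 at 31.5% = $55,282.50
Next $76,000 at 23.5% = $17,860.00
Remaining $345,900 at 16.5% = $57,073.50
Fee: $75,600.00 + $65,642.50 + $55,282.50 + $17,860.00 + $57,073.50 = $271,458.50
Referral share: 16% of $271,458.50 = $43,433.36; lead counsel retains $271,458.50 − $43,433.36 = $228,025.14.

$43,433.36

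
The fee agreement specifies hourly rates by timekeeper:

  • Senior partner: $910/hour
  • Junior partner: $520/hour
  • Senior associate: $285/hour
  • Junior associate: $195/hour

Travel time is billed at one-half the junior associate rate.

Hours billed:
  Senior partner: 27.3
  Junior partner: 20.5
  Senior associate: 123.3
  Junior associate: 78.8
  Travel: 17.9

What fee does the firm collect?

$87,754.75

Senior partner: 27.3 × $910 = $24,843.00
Junior partner: 20.5 × $520 = $10,660.00
Senior associate: 123.3 × $285 = $35,140.50
Junior associate: 78.8 × $195 = $15,366.00
Subtotal: $24,843.00 + $10,660.00 + $35,140.50 + $15,366.00 = $86,009.50
Travel: 17.9 × ($195 ÷ 2) = 17.9 × $97.50 = $1,745.25
Total: $86,009.50 + $1,745.25 = $87,754.75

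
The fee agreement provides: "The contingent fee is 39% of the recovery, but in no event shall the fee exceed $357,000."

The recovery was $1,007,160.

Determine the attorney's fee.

$357,000.00

39% of $1,007,160 = $392,792.40
That exceeds the $357,000 cap, so the fee is capped at $357,000.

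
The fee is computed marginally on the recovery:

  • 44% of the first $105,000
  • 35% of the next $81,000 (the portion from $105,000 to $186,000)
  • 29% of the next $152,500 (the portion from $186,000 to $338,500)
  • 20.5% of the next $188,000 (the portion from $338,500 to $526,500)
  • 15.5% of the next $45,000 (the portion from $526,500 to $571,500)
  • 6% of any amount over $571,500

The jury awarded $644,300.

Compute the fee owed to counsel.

$168,658.00

First $105,000 at 44% = $46,200.00
Next $81,000 at 35% = $28,350.00
Next $152,500 at 29% = $44,225.00
Next $188,000 at 20.5% = $38,540.00
Next $45,000 at 15.5% = $6,975.00
Remaining $72,800 at 6% = $4,368.00
Fee: $46,200.00 + $28,350.00 + $44,225.00 + $38,540.00 + $6,975.00 + $4,368.00 = $168,658.00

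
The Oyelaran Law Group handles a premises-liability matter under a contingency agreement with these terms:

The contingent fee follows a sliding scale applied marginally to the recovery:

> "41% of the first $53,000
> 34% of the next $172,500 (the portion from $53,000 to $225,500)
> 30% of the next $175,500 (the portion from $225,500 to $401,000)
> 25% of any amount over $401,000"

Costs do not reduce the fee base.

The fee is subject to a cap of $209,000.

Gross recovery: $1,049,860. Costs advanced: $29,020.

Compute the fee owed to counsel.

Fee base is the gross recovery, $1,049,860; costs are reimbursed separately.
First $53,000 at 41% = $21,730.00
Next $172,500 at 34% = $58,650.00
Next $175,500 at 30% = $52,650.00
Remaining $648,860 at 25% = $162,215.00
Fee: $21,730.00 + $58,650.00 + $52,650.00 + $162,215.00 = $295,245.00
$295,245.00 exceeds the $209,000 cap, so the fee is capped at $209,000.00.

$209,000.00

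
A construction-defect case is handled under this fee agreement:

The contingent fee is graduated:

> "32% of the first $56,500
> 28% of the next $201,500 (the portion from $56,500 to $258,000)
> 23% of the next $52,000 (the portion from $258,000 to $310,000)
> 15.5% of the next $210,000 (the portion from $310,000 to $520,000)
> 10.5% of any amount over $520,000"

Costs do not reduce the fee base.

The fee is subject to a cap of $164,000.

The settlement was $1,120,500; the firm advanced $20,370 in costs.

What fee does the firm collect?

Fee base is the gross recovery, $1,120,500; costs are reimbursed separately.
First $56,500 at 32% = $18,080.00
Next $201,500 at 28% = $56,420.00
Next $52,000 at 23% = $11,960.00
Next $210,000 at 15.5% = $32,550.00
Remaining $600,500 at 10.5% = $63,052.50
Fee: $18,080.00 + $56,420.00 + $11,960.00 + $32,550.00 + $63,052.50 = $182,062.50
$182,062.50 exceeds the $164,000 cap, so the fee is capped at $164,000.00.

$164,000.00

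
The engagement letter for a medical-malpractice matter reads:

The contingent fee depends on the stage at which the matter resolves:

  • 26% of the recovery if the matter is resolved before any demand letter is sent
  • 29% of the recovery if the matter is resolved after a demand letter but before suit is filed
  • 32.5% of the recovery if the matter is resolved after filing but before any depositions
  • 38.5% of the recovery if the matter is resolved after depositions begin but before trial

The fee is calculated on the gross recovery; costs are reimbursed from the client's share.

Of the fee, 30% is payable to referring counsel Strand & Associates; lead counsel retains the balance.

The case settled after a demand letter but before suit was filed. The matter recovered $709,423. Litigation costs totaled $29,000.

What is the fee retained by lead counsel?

Fee base is the gross recovery, $709,423; costs are reimbursed separately.
The matter settled after a demand letter but before suit was filed, so the 29% rate applies.
$709,423 × 29% = $205,732.67
Referral share: 30% of $205,732.67 = $61,719.80; lead counsel retains $205,732.67 − $61,719.80 = $144,012.87.

$144,012.87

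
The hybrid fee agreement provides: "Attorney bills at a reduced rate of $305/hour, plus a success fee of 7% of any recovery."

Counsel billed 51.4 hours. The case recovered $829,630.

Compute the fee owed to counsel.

$73,751.10

Hourly: 51.4 × $305 = $15,677.00
Success fee: 7% of $829,630 = $58,074.10
Total: $15,677.00 + $58,074.10 = $73,751.10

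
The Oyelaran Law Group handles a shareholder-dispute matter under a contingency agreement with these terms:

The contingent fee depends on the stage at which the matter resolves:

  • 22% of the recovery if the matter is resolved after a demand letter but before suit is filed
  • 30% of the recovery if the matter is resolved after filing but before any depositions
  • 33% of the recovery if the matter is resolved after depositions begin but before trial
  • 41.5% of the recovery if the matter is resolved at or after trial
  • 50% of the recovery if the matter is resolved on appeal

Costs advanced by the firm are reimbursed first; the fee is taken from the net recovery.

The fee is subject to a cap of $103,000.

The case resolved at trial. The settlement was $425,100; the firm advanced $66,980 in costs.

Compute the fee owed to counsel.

$103,000.00

Fee base (net of costs): $425,100 − $66,980 = $358,120
The matter resolved at trial, so the 41.5% rate applies.
$358,120 × 41.5% = $148,619.80
$148,619.80 exceeds the $103,000 cap, so the fee is capped at $103,000.00.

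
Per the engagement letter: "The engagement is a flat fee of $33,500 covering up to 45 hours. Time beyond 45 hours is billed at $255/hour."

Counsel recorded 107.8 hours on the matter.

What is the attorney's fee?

$49,514.00

Flat fee: $33,500.00
Excess hours: 107.8 − 45 = 62.8
Overrun: 62.8 × $255 = $16,014.00
Total: $33,500.00 + $16,014.00 = $49,514.00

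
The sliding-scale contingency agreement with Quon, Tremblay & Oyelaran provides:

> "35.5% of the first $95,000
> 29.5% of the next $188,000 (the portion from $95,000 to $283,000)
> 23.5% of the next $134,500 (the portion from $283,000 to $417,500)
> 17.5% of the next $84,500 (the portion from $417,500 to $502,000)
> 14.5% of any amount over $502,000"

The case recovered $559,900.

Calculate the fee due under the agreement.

First $95,000 at 35.5% = $33,725.00
Next $188,000 at 29.5% = $55,460.00
Next $134,500 at 23.5% = $31,607.50
Next $84,500 at 17.5% = $14,787.50
Remaining $57,900 at 14.5% = $8,395.50
Fee: $33,725.00 + $55,460.00 + $31,607.50 + $14,787.50 + $8,395.50 = $143,975.50

$143,975.50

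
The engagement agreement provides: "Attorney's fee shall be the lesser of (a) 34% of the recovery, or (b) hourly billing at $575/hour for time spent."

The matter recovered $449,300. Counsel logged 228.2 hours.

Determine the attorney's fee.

$131,215.00

(a) 34% of $449,300 = $152,762.00
(b) 228.2 × $575 = $131,215.00
The lesser is (b): $131,215.00.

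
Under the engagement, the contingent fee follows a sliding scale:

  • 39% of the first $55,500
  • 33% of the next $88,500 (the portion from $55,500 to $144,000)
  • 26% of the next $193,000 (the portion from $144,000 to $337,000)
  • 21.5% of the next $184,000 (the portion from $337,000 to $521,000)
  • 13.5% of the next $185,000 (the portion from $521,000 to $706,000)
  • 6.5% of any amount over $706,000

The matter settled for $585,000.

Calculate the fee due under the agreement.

First $55,500 at 39% = $21,645.00
Next $88,500 at 33% = $29,205.00
Next $193,000 at 26% = $50,180.00
Next $184,000 at 21.5% = $39,560.00
Remaining $64,000 at 13.5% = $8,640.00
Fee: $21,645.00 + $29,205.00 + $50,180.00 + $39,560.00 + $8,640.00 = $149,230.00

$149,230.00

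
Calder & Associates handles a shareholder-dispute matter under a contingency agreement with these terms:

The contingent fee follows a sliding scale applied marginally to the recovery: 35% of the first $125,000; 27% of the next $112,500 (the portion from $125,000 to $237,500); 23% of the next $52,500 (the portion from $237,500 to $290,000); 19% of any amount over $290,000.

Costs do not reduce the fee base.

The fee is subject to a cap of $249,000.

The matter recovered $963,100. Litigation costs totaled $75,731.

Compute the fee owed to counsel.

Fee base is the gross recovery, $963,100; costs are reimbursed separately.
First $125,000 at 35% = $43,750.00
Next $112,500 at 27% = $30,375.00
Next $52,500 at 23% = $12,075.00
Remaining $673,100 at 19% = $127,889.00
Fee: $43,750.00 + $30,375.00 + $12,075.00 + $127,889.00 = $214,089.00
$214,089.00 is under the $249,000 cap.

$214,089.00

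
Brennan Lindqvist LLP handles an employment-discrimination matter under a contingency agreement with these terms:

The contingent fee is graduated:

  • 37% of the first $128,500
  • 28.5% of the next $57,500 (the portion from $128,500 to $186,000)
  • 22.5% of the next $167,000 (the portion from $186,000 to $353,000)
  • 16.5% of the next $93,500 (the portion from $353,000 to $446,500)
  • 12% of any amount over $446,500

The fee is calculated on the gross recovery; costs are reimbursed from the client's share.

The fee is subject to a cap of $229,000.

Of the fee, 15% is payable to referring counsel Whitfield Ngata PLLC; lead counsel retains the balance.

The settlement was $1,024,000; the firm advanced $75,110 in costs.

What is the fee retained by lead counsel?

Fee base is the gross recovery, $1,024,000; costs are reimbursed separately.
First $128,500 at 37% = $47,545.00
Next $57,500 at 28.5% = $16,387.50
Next $167,000 at 22.5% = $37,575.00
Next $93,500 at 16.5% = $15,427.50
Remaining $577,500 at 12% = $69,300.00
Fee: $47,545.00 + $16,387.50 + $37,575.00 + $15,427.50 + $69,300.00 = $186,235.00
$186,235.00 is under the $229,000 cap.
Referral share: 15% of $186,235.00 = $27,935.25; lead counsel retains $186,235.00 − $27,935.25 = $158,299.75.

$158,299.75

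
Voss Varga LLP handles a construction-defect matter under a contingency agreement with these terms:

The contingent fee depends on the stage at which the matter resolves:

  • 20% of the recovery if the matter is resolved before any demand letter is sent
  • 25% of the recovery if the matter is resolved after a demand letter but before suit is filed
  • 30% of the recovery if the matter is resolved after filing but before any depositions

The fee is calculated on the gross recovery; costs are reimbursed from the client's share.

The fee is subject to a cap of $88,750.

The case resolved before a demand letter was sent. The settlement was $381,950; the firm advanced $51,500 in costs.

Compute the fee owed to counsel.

Fee base is the gross recovery, $381,950; costs are reimbursed separately.
The matter resolved before a demand letter was sent, so the 20% rate applies.
$381,950 × 20% = $76,390.00
$76,390.00 is under the $88,750 cap.

$76,390.00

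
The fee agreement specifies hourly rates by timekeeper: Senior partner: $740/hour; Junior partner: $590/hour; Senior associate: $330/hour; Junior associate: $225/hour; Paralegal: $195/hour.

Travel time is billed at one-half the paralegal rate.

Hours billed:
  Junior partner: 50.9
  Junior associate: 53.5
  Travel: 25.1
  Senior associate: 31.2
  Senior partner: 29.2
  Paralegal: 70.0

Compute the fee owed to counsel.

$90,069.75

Senior partner: 29.2 × $740 = $21,608.00
Junior partner: 50.9 × $590 = $30,031.00
Senior associate: 31.2 × $330 = $10,296.00
Junior associate: 53.5 × $225 = $12,037.50
Paralegal: 70.0 × $195 = $13,650.00
Subtotal: $21,608.00 + $30,031.00 + $10,296.00 + $12,037.50 + $13,650.00 = $87,622.50
Travel: 25.1 × ($195 ÷ 2) = 25.1 × $97.50 = $2,447.25
Total: $87,622.50 + $2,447.25 = $90,069.75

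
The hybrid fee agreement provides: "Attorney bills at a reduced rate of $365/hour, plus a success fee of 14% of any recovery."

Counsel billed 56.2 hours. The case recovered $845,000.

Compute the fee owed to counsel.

$138,813.00

Hourly: 56.2 × $365 = $20,513.00
Success fee: 14% of $845,000 = $118,300.00
Total: $20,513.00 + $118,300.00 = $138,813.00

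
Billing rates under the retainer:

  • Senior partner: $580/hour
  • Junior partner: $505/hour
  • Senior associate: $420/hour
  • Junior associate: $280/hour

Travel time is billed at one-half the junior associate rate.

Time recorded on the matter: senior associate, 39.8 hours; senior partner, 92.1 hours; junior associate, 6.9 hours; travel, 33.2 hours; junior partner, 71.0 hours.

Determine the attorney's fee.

Senior partner: 92.1 × $580 = $53,418.00
Junior partner: 71.0 × $505 = $35,855.00
Senior associate: 39.8 × $420 = $16,716.00
Junior associate: 6.9 × $280 = $1,932.00
Subtotal: $53,418.00 + $35,855.00 + $16,716.00 + $1,932.00 = $107,921.00
Travel: 33.2 × ($280 ÷ 2) = 33.2 × $140.00 = $4,648.00
Total: $107,921.00 + $4,648.00 = $112,569.00

$112,569.00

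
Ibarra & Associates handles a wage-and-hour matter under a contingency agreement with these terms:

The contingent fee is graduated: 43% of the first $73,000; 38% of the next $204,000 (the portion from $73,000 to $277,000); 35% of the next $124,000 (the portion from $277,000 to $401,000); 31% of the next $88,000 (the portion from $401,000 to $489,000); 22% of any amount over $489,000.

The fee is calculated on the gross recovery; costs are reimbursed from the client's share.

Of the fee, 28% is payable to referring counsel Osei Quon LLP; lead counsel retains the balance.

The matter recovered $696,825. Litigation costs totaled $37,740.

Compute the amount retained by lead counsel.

$162,224.28

Fee base is the gross recovery, $696,825; costs are reimbursed separately.
First $73,000 at 43% = $31,390.00
Next $204,000 at 38% = $77,520.00
Next $124,000 at 35% = $43,400.00
Next $88,000 at 31% = $27,280.00
Remaining $207,825 at 22% = $45,721.50
Fee: $31,390.00 + $77,520.00 + $43,400.00 + $27,280.00 + $45,721.50 = $225,311.50
Referral share: 28% of $225,311.50 = $63,087.22; lead counsel retains $225,311.50 − $63,087.22 = $162,224.28.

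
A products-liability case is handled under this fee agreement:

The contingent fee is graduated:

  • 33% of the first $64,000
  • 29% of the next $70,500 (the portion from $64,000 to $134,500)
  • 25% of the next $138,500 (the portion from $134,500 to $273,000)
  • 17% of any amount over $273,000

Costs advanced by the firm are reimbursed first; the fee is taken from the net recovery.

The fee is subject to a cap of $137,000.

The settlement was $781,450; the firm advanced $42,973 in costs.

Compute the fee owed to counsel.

$137,000.00

Fee base (net of costs): $781,450 − $42,973 = $738,477
First $64,000 at 33% = $21,120.00
Next $70,500 at 29% = $20,445.00
Next $138,500 at 25% = $34,625.00
Remaining $465,477 at 17% = $79,131.09
Fee: $21,120.00 + $20,445.00 + $34,625.00 + $79,131.09 = $155,321.09
$155,321.09 exceeds the $137,000 cap, so the fee is capped at $137,000.00.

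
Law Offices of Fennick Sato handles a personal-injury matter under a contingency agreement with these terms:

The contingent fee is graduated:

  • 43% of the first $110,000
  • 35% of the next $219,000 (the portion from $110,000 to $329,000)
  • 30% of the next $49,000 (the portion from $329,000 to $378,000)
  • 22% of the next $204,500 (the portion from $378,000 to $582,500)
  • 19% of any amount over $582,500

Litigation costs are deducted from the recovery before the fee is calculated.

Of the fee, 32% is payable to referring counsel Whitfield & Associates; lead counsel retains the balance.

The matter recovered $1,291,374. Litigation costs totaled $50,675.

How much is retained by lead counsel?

Fee base (net of costs): $1,291,374 − $50,675 = $1,240,699
First $110,000 at 43% = $47,300.00
Next $219,000 at 35% = $76,650.00
Next $49,000 at 30% = $14,700.00
Next $204,500 at 22% = $44,990.00
Remaining $658,199 at 19% = $125,057.81
Fee: $47,300.00 + $76,650.00 + $14,700.00 + $44,990.00 + $125,057.81 = $308,697.81
Referral share: 32% of $308,697.81 = $98,783.30; lead counsel retains $308,697.81 − $98,783.30 = $209,914.51.

$209,914.51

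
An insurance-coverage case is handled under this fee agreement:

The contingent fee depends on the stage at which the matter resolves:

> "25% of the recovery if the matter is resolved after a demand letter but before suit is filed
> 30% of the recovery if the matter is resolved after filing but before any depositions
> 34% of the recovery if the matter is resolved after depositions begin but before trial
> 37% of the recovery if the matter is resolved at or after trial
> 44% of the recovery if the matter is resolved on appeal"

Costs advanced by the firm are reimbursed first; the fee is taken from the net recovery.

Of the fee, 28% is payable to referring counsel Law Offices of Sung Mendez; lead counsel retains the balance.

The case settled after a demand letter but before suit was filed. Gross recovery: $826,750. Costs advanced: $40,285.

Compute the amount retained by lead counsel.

Fee base (net of costs): $826,750 − $40,285 = $786,465
The matter settled after a demand letter but before suit was filed, so the 25% rate applies.
$786,465 × 25% = $196,616.25
Referral share: 28% of $196,616.25 = $55,052.55; lead counsel retains $196,616.25 − $55,052.55 = $141,563.70.

$141,563.70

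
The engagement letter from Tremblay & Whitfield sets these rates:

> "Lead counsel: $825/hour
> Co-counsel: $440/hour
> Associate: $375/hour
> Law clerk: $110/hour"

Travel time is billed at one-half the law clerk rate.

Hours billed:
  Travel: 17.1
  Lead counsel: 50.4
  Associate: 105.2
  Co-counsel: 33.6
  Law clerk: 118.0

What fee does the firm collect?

$109,734.50

Lead counsel: 50.4 × $825 = $41,580.00
Co-counsel: 33.6 × $440 = $14,784.00
Associate: 105.2 × $375 = $39,450.00
Law clerk: 118.0 × $110 = $12,980.00
Subtotal: $41,580.00 + $14,784.00 + $39,450.00 + $12,980.00 = $108,794.00
Travel: 17.1 × ($110 ÷ 2) = 17.1 × $55.00 = $940.50
Total: $108,794.00 + $940.50 = $109,734.50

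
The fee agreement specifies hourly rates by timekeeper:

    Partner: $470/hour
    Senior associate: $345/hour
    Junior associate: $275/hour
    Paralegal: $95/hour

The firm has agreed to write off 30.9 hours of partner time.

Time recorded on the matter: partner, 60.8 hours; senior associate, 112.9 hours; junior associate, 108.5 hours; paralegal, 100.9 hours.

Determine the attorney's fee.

$92,426.50

Partner: 60.8 × $470 = $28,576.00
Senior associate: 112.9 × $345 = $38,950.50
Junior associate: 108.5 × $275 = $29,837.50
Paralegal: 100.9 × $95 = $9,585.50
Subtotal: $106,949.50
Write-off: 30.9 × $470 = $14,523.00
Total: $106,949.50 − $14,523.00 = $92,426.50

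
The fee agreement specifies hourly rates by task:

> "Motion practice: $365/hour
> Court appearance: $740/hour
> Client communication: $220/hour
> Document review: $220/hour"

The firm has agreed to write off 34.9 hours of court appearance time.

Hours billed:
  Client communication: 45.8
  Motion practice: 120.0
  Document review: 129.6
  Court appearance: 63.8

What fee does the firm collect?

$103,774.00

Motion practice: 120.0 × $365 = $43,800.00
Court appearance: 63.8 × $740 = $47,212.00
Client communication: 45.8 × $220 = $10,076.00
Document review: 129.6 × $220 = $28,512.00
Subtotal: $129,600.00
Write-off: 34.9 × $740 = $25,826.00
Total: $129,600.00 − $25,826.00 = $103,774.00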